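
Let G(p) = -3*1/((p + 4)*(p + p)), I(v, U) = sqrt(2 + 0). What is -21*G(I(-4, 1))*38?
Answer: -171/2 + 171*sqrt(2) ≈ 156.33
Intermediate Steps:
I(v, U) = sqrt(2)
G(p) = -3/(2*p*(4 + p)) (G(p) = -3*1/(2*p*(4 + p)) = -3/(2*p*(4 + p)))
-21*G(I(-4, 1))*38 = -(-63)/(2*(sqrt(2))*(4 + sqrt(2)))*38 = -(-63)*sqrt(2)/2/(2*(4 + sqrt(2)))*38 = -(-63)*sqrt(2)/(4*(4 + sqrt(2)))*38 = (63*sqrt(2)/(4*(4 + sqrt(2))))*38 = 1197*sqrt(2)/(2*(4 + sqrt(2)))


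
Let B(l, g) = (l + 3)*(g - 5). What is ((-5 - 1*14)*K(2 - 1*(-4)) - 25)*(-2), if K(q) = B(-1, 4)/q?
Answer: 112/3 ≈ 37.333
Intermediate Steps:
B(l, g) = (-5 + g)*(3 + l) (B(l, g) = (3 + l)*(-5 + g) = (-5 + g)*(3 + l))
K(q) = -2/q (K(q) = (-15 - 5*(-1) + 3*4 + 4*(-1))/q = (-15 + 5 + 12 - 4)/q = -2/q)
((-5 - 1*14)*K(2 - 1*(-4)) - 25)*(-2) = ((-5 - 1*14)*(-2/(2 - 1*(-4))) - 25)*(-2) = ((-5 - 14)*(-2/(2 + 4)) - 25)*(-2) = (-(-38)/6 - 25)*(-2) = (-19*(-⅓) - 25)*(-2) = (19/3 - 25)*(-2) = -56/3*(-2) = 112/3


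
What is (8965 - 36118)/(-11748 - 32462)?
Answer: 27153/44210 ≈ 0.61418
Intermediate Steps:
(8965 - 36118)/(-11748 - 32462) = -27153/(-44210) = -27153*(-1/44210) = 27153/44210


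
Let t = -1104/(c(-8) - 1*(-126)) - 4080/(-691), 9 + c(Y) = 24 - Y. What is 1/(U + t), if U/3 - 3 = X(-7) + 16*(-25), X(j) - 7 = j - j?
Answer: -102959/120616974 ≈ -0.00085360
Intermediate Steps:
c(Y) = 15 - Y (c(Y) = -9 + (24 - Y) = 15 - Y)
X(j) = 7 (X(j) = 7 + (j - j) = 7 + 0 = 7)
t = -154944/102959 (t = -1104/((15 - 1*(-8)) - 1*(-126)) - 4080/(-691) = -1104/((15 + 8) + 126) - 4080*(-1/691) = -1104/(23 + 126) + 4080/691 = -1104/149 + 4080/691 = -154944/102959 ≈ -1.5049)
U = -1170 (U = 9 + 3*(7 + 16*(-25)) = 9 + 3*(7 - 400) = 9 + 3*(-393) = 9 - 1179 = -1170)
1/(U + t) = 1/(-1170 - 154944/102959) = 1/(-120616974/102959) = -102959/120616974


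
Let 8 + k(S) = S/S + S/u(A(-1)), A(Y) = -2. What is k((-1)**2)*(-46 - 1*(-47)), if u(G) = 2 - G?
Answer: -27/4 ≈ -6.7500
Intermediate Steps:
k(S) = -7 + S/4 (k(S) = -8 + (S/S + S/(2 - 1*(-2))) = -8 + (1 + S/(2 + 2)) = -8 + (1 + S/4) = -7 + S/4)
k((-1)**2)*(-46 - 1*(-47)) = (-7 + (1/4)*(-1)**2)*(-46 - 1*(-47)) = (-7 + (1/4)*1)*(-46 + 47) = (-7 + 1/4)*1 = -27/4*1 = -27/4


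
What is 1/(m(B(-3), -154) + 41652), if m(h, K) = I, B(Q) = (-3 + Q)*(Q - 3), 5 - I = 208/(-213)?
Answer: 213/8873149 ≈ 2.4005e-5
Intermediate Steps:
I = 1273/213 (I = 5 - 208/(-213) = 5 - 208*(-1)/213 = 5 - 1*(-208/213) = 5 + 208/213 = 1273/213 ≈ 5.9765)
B(Q) = (-3 + Q)**2 (B(Q) = (-3 + Q)*(-3 + Q) = (-3 + Q)**2)
m(h, K) = 1273/213
1/(m(B(-3), -154) + 41652) = 1/(1273/213 + 41652) = 1/(8873149/213) = 213/8873149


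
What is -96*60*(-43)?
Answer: 247680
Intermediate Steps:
-96*60*(-43) = -5760*(-43) = 247680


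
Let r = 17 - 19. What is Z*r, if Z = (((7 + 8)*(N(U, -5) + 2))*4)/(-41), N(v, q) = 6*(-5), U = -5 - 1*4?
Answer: -3360/41 ≈ -81.951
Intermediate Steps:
U = -9 (U = -5 - 4 = -9)
N(v, q) = -30
r = -2
Z = 1680/41 (Z = (((7 + 8)*(-30 + 2))*4)/(-41) = ((15*(-28))*4)*(-1/41) = -420*4*(-1/41) = -1680*(-1/41) = 1680/41 ≈ 40.976)
Z*r = (1680/41)*(-2) = -3360/41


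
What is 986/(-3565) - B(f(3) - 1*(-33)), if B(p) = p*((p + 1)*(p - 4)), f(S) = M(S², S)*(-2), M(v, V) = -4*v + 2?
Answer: -3562484096/3565 ≈ -9.9929e+5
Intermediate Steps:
M(v, V) = 2 - 4*v
f(S) = -4 + 8*S² (f(S) = (2 - 4*S²)*(-2) = -4 + 8*S²)
B(p) = p*(1 + p)*(-4 + p) (B(p) = p*((1 + p)*(-4 + p)) = p*(1 + p)*(-4 + p))
986/(-3565) - B(f(3) - 1*(-33)) = 986/(-3565) - ((-4 + 8*3²) - 1*(-33))*(-4 + ((-4 + 8*3²) - 1*(-33))² - 3*((-4 + 8*3²) - 1*(-33))) = 986*(-1/3565) - ((-4 + 8*9) + 33)*(-4 + ((-4 + 8*9) + 33)² - 3*((-4 + 8*9) + 33)) = -986/3565 - ((-4 + 72) + 33)*(-4 + ((-4 + 72) + 33)² - 3*((-4 + 72) + 33)) = -986/3565 - (68 + 33)*(-4 + (68 + 33)² - 3*(68 + 33)) = -986/3565 - 101*(-4 + 101² - 3*101) = -986/3565 - 101*(-4 + 10201 - 303) = -986/3565 - 101*9894 = -986/3565 - 1*999294 = -986/3565 - 999294 = -3562484096/3565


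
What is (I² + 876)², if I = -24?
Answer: 2108304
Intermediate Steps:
(I² + 876)² = ((-24)² + 876)² = (576 + 876)² = 1452² = 2108304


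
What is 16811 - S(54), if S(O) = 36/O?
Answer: 50431/3 ≈ 16810.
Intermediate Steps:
16811 - S(54) = 16811 - 36/54 = 16811 - 1*⅔ = 16811 - ⅔ = 50431/3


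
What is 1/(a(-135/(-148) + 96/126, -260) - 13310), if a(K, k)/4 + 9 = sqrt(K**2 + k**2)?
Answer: -8057367234/106880602747355 - 777*sqrt(653020357609)/106880602747355 ≈ -8.1261e-5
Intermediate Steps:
a(K, k) = -36 + 4*sqrt(K**2 + k**2)
1/(a(-135/(-148) + 96/126, -260) - 13310) = 1/((-36 + 4*sqrt((-135/(-148) + 96/126)**2 + (-260)**2)) - 13310) = 1/((-36 + 4*sqrt((-135*(-1/148) + 96*(1/126))**2 + 67600)) - 13310) = 1/((-36 + 4*sqrt((135/148 + 16/21)**2 + 67600)) - 13310) = 1/((-36 + 4*sqrt((5203/3108)**2 + 67600)) - 13310) = 1/((-36 + 4*sqrt(27071209/9659664 + 67600)) - 13310) = 1/((-36 + 4*sqrt(653020357609/9659664)) - 13310) = 1/((-36 + 4*(sqrt(653020357609)/3108)) - 13310) = 1/((-36 + sqrt(653020357609)/777) - 13310) = 1/(-13346 + sqrt(653020357609)/777)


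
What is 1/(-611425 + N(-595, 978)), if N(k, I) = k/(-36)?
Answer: -36/22010705 ≈ -1.6356e-6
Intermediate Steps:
N(k, I) = -k/36 (N(k, I) = k*(-1/36) = -k/36)
1/(-611425 + N(-595, 978)) = 1/(-611425 - 1/36*(-595)) = 1/(-611425 + 595/36) = 1/(-22010705/36) = -36/22010705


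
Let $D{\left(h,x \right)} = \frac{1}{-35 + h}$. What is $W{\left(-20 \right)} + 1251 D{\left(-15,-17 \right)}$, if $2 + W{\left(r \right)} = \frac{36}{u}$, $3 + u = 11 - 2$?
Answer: $- \frac{1051}{50} \approx -21.02$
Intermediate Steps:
$u = 6$ ($u = -3 + \left(11 - 2\right) = -3 + 9 = 6$)
$W{\left(r \right)} = 4$ ($W{\left(r \right)} = -2 + \frac{36}{6} = -2 + 36 \cdot \frac{1}{6} = -2 + 6 = 4$)
$W{\left(-20 \right)} + 1251 D{\left(-15,-17 \right)} = 4 + \frac{1251}{-35 - 15} = 4 + \frac{1251}{-50} = 4 + 1251 \left(- \frac{1}{50}\right) = 4 - \frac{1251}{50} = - \frac{1051}{50}$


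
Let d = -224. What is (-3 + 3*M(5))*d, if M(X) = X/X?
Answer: 0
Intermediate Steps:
M(X) = 1
(-3 + 3*M(5))*d = (-3 + 3*1)*(-224) = (-3 + 3)*(-224) = 0*(-224) = 0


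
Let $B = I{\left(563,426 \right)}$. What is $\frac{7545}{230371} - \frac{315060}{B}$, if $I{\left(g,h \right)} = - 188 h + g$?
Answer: $\frac{14636140677}{3664050755} \approx 3.9945$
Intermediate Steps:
$I{\left(g,h \right)} = g - 188 h$
$B = -79525$ ($B = 563 - 80088 = -79525$)
$\frac{7545}{230371} - \frac{315060}{B} = \frac{7545}{230371} - \frac{315060}{-79525} = 7545 \cdot \frac{1}{230371} - - \frac{63012}{15905} = \frac{7545}{230371} + \frac{63012}{15905} = \frac{14636140677}{3664050755}$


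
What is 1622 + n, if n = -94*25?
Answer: -728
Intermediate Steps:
n = -2350
1622 + n = 1622 - 2350 = -728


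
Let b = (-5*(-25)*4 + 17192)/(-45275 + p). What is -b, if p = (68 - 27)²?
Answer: 8846/21797 ≈ 0.40584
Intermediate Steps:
p = 1681 (p = 41² = 1681)
b = -8846/21797 (b = (-5*(-25)*4 + 17192)/(-45275 + 1681) = (125*4 + 17192)/(-43594) = (500 + 17192)*(-1/43594) = 17692*(-1/43594) = -8846/21797 ≈ -0.40584)
-b = -1*(-8846/21797) = 8846/21797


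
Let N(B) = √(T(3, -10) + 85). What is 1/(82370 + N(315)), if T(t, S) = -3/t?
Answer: 41185/3392408408 - √21/3392408408 ≈ 1.2139e-5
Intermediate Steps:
N(B) = 2*√21 (N(B) = √(-3/3 + 85) = √(-3*⅓ + 85) = √(-1 + 85) = √84 = 2*√21)
1/(82370 + N(315)) = 1/(82370 + 2*√21)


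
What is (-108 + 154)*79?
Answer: 3634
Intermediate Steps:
(-108 + 154)*79 = 46*79 = 3634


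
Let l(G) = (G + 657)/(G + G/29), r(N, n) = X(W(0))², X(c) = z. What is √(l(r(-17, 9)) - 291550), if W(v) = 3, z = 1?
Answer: I*√65455635/15 ≈ 539.36*I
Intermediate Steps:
X(c) = 1
r(N, n) = 1 (r(N, n) = 1² = 1)
l(G) = 29*(657 + G)/(30*G) (l(G) = (657 + G)/(G + G*(1/29)) = (657 + G)/(G + G/29) = (657 + G)/((30*G/29)) = (657 + G)*(29/(30*G)) = 29*(657 + G)/(30*G))
√(l(r(-17, 9)) - 291550) = √((29/30)*(657 + 1)/1 - 291550) = √((29/30)*1*658 - 291550) = √(9541/15 - 291550) = √(-4363709/15) = I*√65455635/15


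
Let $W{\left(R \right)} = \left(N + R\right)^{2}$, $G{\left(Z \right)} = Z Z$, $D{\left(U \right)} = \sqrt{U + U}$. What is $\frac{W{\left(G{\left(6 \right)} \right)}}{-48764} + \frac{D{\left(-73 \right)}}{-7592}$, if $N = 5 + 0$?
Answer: $- \frac{1681}{48764} - \frac{i \sqrt{146}}{7592} \approx -0.034472 - 0.0015916 i$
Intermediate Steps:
$N = 5$
$D{\left(U \right)} = \sqrt{2} \sqrt{U}$ ($D{\left(U \right)} = \sqrt{2 U} = \sqrt{2} \sqrt{U}$)
$G{\left(Z \right)} = Z^{2}$
$W{\left(R \right)} = \left(5 + R\right)^{2}$
$\frac{W{\left(G{\left(6 \right)} \right)}}{-48764} + \frac{D{\left(-73 \right)}}{-7592} = \frac{\left(5 + 6^{2}\right)^{2}}{-48764} + \frac{\sqrt{2} \sqrt{-73}}{-7592} = \left(5 + 36\right)^{2} \left(- \frac{1}{48764}\right) + \sqrt{2} i \sqrt{73} \left(- \frac{1}{7592}\right) = 41^{2} \left(- \frac{1}{48764}\right) + i \sqrt{146} \left(- \frac{1}{7592}\right) = 1681 \left(- \frac{1}{48764}\right) - \frac{i \sqrt{146}}{7592} = - \frac{1681}{48764} - \frac{i \sqrt{146}}{7592}$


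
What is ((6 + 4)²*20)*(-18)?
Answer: -36000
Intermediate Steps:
((6 + 4)²*20)*(-18) = (10²*20)*(-18) = (100*20)*(-18) = 2000*(-18) = -36000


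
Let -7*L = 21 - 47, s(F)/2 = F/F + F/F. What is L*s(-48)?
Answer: 104/7 ≈ 14.857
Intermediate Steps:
s(F) = 4 (s(F) = 2*(F/F + F/F) = 2*(1 + 1) = 2*2 = 4)
L = 26/7 (L = -(21 - 47)/7 = -⅐*(-26) = 26/7 ≈ 3.7143)
L*s(-48) = (26/7)*4 = 104/7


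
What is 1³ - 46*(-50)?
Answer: 2301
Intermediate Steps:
1³ - 46*(-50) = 1 + 2300 = 2301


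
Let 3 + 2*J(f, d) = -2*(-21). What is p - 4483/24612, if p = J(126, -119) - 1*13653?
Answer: -335552185/24612 ≈ -13634.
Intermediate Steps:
J(f, d) = 39/2 (J(f, d) = -3/2 + (-2*(-21))/2 = -3/2 + (½)*42 = -3/2 + 21 = 39/2)
p = -27267/2 (p = 39/2 - 1*13653 = 39/2 - 13653 = -27267/2 ≈ -13634.)
p - 4483/24612 = -27267/2 - 4483/24612 = -335552185/24612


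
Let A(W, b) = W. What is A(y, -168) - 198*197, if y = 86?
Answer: -38920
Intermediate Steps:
A(y, -168) - 198*197 = 86 - 198*197 = 86 - 39006 = -38920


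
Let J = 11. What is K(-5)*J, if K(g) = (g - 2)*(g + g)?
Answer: 770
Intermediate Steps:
K(g) = 2*g*(-2 + g) (K(g) = (-2 + g)*(2*g) = 2*g*(-2 + g))
K(-5)*J = (2*(-5)*(-2 - 5))*11 = (2*(-5)*(-7))*11 = 70*11 = 770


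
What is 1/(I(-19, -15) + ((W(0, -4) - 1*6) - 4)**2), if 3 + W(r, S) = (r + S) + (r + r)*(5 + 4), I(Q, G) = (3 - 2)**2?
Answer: 1/290 ≈ 0.0034483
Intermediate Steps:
I(Q, G) = 1 (I(Q, G) = 1**2 = 1)
W(r, S) = -3 + S + 19*r (W(r, S) = -3 + ((r + S) + (r + r)*(5 + 4)) = -3 + ((S + r) + (2*r)*9) = -3 + ((S + r) + 18*r) = -3 + (S + 19*r) = -3 + S + 19*r)
1/(I(-19, -15) + ((W(0, -4) - 1*6) - 4)**2) = 1/(1 + (((-3 - 4 + 19*0) - 1*6) - 4)**2) = 1/(1 + (((-3 - 4 + 0) - 6) - 4)**2) = 1/(1 + ((-7 - 6) - 4)**2) = 1/(1 + (-13 - 4)**2) = 1/(1 + (-17)**2) = 1/(1 + 289) = 1/290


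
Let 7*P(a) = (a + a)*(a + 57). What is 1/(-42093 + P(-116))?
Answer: -7/280963 ≈ -2.4914e-5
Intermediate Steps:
P(a) = 2*a*(57 + a)/7 (P(a) = ((a + a)*(a + 57))/7 = ((2*a)*(57 + a))/7 = (2*a*(57 + a))/7 = 2*a*(57 + a)/7)
1/(-42093 + P(-116)) = 1/(-42093 + (2/7)*(-116)*(57 - 116)) = 1/(-42093 + (2/7)*(-116)*(-59)) = 1/(-42093 + 13688/7) = 1/(-280963/7) = -7/280963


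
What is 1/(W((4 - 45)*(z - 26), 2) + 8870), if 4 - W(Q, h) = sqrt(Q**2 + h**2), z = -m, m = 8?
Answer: 4437/38402318 + sqrt(485810)/38402318 ≈ 0.00013369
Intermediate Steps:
z = -8 (z = -1*8 = -8)
W(Q, h) = 4 - sqrt(Q**2 + h**2)
1/(W((4 - 45)*(z - 26), 2) + 8870) = 1/((4 - sqrt(((4 - 45)*(-8 - 26))**2 + 2**2)) + 8870) = 1/((4 - sqrt((-41*(-34))**2 + 4)) + 8870) = 1/((4 - sqrt(1394**2 + 4)) + 8870) = 1/((4 - sqrt(1943236 + 4)) + 8870) = 1/((4 - sqrt(1943240)) + 8870) = 1/((4 - 2*sqrt(485810)) + 8870) = 1/(8874 - 2*sqrt(485810))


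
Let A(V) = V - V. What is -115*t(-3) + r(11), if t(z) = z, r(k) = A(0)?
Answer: 345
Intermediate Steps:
A(V) = 0
r(k) = 0
-115*t(-3) + r(11) = -115*(-3) + 0 = 345 + 0 = 345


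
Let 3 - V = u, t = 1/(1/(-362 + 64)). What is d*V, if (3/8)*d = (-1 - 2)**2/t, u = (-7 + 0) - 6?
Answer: -192/149 ≈ -1.2886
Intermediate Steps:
t = -298 (t = 1/(1/(-298)) = 1/(-1/298) = -298)
u = -13 (u = -7 - 6 = -13)
d = -12/149 (d = 8*((-1 - 2)**2/(-298))/3 = 8*((-3)**2*(-1/298))/3 = 8*(9*(-1/298))/3 = (8/3)*(-9/298) = -12/149 ≈ -0.080537)
V = 16 (V = 3 - 1*(-13) = 3 + 13 = 16)
d*V = -12/149*16 = -192/149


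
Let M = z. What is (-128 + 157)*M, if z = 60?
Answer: 1740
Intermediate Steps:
M = 60
(-128 + 157)*M = (-128 + 157)*60 = 29*60 = 1740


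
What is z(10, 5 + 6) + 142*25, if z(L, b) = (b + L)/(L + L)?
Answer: 71021/20 ≈ 3551.1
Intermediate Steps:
z(L, b) = (L + b)/(2*L) (z(L, b) = (L + b)/((2*L)) = (L + b)*(1/(2*L)) = (L + b)/(2*L))
z(10, 5 + 6) + 142*25 = (½)*(10 + (5 + 6))/10 + 142*25 = (½)*(⅒)*(10 + 11) + 3550 = (½)*(⅒)*21 + 3550 = 21/20 + 3550 = 71021/20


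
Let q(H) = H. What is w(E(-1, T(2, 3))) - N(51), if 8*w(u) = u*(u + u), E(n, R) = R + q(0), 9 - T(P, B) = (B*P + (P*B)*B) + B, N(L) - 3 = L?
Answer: 27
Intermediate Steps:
N(L) = 3 + L
T(P, B) = 9 - B - B*P - P*B² (T(P, B) = 9 - ((B*P + (P*B)*B) + B) = 9 - ((B*P + (B*P)*B) + B) = 9 - ((B*P + P*B²) + B) = 9 - (B + B*P + P*B²) = 9 + (-B - B*P - P*B²) = 9 - B - B*P - P*B²)
E(n, R) = R (E(n, R) = R + 0 = R)
w(u) = u²/4 (w(u) = (u*(u + u))/8 = (u*(2*u))/8 = (2*u²)/8 = u²/4)
w(E(-1, T(2, 3))) - N(51) = (9 - 1*3 - 1*3*2 - 1*2*3²)²/4 - (3 + 51) = (9 - 3 - 6 - 1*2*9)²/4 - 1*54 = (9 - 3 - 6 - 18)²/4 - 54 = (¼)*(-18)² - 54 = (¼)*324 - 54 = 81 - 54 = 27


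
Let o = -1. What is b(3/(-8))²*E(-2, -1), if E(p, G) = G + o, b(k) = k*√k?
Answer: 27/256 ≈ 0.10547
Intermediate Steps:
b(k) = k^(3/2)
E(p, G) = -1 + G (E(p, G) = G - 1 = -1 + G)
b(3/(-8))²*E(-2, -1) = ((3/(-8))^(3/2))²*(-1 - 1) = ((3*(-⅛))^(3/2))²*(-2) = ((-3/8)^(3/2))²*(-2) = (-3*I*√6/32)²*(-2) = -27/512*(-2) = 27/256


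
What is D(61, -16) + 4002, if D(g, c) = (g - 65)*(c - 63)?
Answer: 4318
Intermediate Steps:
D(g, c) = (-65 + g)*(-63 + c)
D(61, -16) + 4002 = (4095 - 65*(-16) - 63*61 - 16*61) + 4002 = (4095 + 1040 - 3843 - 976) + 4002 = 316 + 4002 = 4318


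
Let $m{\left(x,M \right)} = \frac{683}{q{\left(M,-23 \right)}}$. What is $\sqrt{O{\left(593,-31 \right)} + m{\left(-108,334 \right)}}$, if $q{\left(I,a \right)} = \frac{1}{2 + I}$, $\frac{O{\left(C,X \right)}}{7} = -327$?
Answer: $\sqrt{227199} \approx 476.65$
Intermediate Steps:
$O{\left(C,X \right)} = -2289$ ($O{\left(C,X \right)} = 7 \left(-327\right) = -2289$)
$m{\left(x,M \right)} = 1366 + 683 M$ ($m{\left(x,M \right)} = \frac{683}{\frac{1}{2 + M}} = 683 \left(2 + M\right) = 1366 + 683 M$)
$\sqrt{O{\left(593,-31 \right)} + m{\left(-108,334 \right)}} = \sqrt{-2289 + \left(1366 + 683 \cdot 334\right)} = \sqrt{-2289 + \left(1366 + 228122\right)} = \sqrt{-2289 + 229488} = \sqrt{227199}$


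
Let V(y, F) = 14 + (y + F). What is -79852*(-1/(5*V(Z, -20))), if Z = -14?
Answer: -19963/25 ≈ -798.52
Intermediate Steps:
V(y, F) = 14 + F + y (V(y, F) = 14 + (F + y) = 14 + F + y)
-79852*(-1/(5*V(Z, -20))) = -79852*(-1/(5*(14 - 20 - 14))) = -79852/((-20*(-5))) = -79852/100 = -79852*1/100 = -19963/25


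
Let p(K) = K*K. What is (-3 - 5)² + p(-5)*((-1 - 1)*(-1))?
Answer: 114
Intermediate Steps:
p(K) = K²
(-3 - 5)² + p(-5)*((-1 - 1)*(-1)) = (-3 - 5)² + (-5)²*((-1 - 1)*(-1)) = (-8)² + 25*(-2*(-1)) = 64 + 25*2 = 64 + 50 = 114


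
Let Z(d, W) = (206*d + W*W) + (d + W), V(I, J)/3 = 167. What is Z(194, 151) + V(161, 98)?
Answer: 63611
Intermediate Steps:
V(I, J) = 501 (V(I, J) = 3*167 = 501)
Z(d, W) = W + W**2 + 207*d (Z(d, W) = (206*d + W**2) + (W + d) = (W**2 + 206*d) + (W + d) = W + W**2 + 207*d)
Z(194, 151) + V(161, 98) = (151 + 151**2 + 207*194) + 501 = (151 + 22801 + 40158) + 501 = 63110 + 501 = 63611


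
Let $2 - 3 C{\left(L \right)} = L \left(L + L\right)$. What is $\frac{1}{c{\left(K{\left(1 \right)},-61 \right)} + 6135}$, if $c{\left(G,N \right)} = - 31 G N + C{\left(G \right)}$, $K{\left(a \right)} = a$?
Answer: $\frac{1}{8026} \approx 0.0001246$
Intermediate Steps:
$C{\left(L \right)} = \frac{2}{3} - \frac{2 L^{2}}{3}$ ($C{\left(L \right)} = \frac{2}{3} - \frac{L \left(L + L\right)}{3} = \frac{2}{3} - \frac{L 2 L}{3} = \frac{2}{3} - \frac{2 L^{2}}{3}$)
$c{\left(G,N \right)} = \frac{2}{3} - \frac{2 G^{2}}{3} - 31 G N$ ($c{\left(G,N \right)} = - 31 G N - \left(- \frac{2}{3} + \frac{2 G^{2}}{3}\right) = \frac{2}{3} - \frac{2 G^{2}}{3} - 31 G N$)
$\frac{1}{c{\left(K{\left(1 \right)},-61 \right)} + 6135} = \frac{1}{\left(\frac{2}{3} - \frac{2 \cdot 1^{2}}{3} - 31 \left(-61\right)\right) + 6135} = \frac{1}{\left(\frac{2}{3} - \frac{2}{3} + 1891\right) + 6135} = \frac{1}{1891 + 6135} = \frac{1}{8026}$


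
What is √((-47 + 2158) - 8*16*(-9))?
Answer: √3263 ≈ 57.123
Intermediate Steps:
√((-47 + 2158) - 8*16*(-9)) = √(2111 - 128*(-9)) = √(2111 + 1152) = √3263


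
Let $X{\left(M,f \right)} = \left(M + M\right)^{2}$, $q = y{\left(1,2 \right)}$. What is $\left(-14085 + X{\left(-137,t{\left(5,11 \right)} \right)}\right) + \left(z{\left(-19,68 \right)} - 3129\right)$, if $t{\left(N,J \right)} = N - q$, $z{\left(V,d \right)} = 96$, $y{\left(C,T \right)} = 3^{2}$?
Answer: $57958$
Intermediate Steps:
$y{\left(C,T \right)} = 9$
$q = 9$
$t{\left(N,J \right)} = -9 + N$ ($t{\left(N,J \right)} = N - 9 = -9 + N$)
$X{\left(M,f \right)} = 4 M^{2}$ ($X{\left(M,f \right)} = \left(2 M\right)^{2} = 4 M^{2}$)
$\left(-14085 + X{\left(-137,t{\left(5,11 \right)} \right)}\right) + \left(z{\left(-19,68 \right)} - 3129\right) = \left(-14085 + 4 \left(-137\right)^{2}\right) + \left(96 - 3129\right) = \left(-14085 + 4 \cdot 18769\right) - 3033 = \left(-14085 + 75076\right) - 3033 = 60991 - 3033 = 57958$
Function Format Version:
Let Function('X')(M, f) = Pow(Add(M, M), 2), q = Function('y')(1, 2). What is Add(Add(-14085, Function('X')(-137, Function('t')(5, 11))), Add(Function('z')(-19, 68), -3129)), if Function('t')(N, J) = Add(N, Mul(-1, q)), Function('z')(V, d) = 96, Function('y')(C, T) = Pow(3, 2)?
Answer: 57958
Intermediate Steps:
Function('y')(C, T) = 9
q = 9
Function('t')(N, J) = Add(-9, N) (Function('t')(N, J) = Add(N, Mul(-1, 9)) = Add(N, -9) = Add(-9, N))
Function('X')(M, f) = Mul(4, Pow(M, 2)) (Function('X')(M, f) = Pow(Mul(2, M), 2) = Mul(4, Pow(M, 2)))
Add(Add(-14085, Function('X')(-137, Function('t')(5, 11))), Add(Function('z')(-19, 68), -3129)) = Add(Add(-14085, Mul(4, Pow(-137, 2))), Add(96, -3129)) = Add(Add(-14085, Mul(4, 18769)), -3033) = Add(Add(-14085, 75076), -3033) = Add(60991, -3033) = 57958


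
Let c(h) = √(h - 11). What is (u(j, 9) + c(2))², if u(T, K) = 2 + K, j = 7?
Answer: 112 + 66*I ≈ 112.0 + 66.0*I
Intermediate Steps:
c(h) = √(-11 + h)
(u(j, 9) + c(2))² = ((2 + 9) + √(-11 + 2))² = (11 + √(-9))² = (11 + 3*I)²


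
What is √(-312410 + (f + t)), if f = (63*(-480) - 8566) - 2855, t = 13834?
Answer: I*√340237 ≈ 583.3*I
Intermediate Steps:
f = -41661 (f = (-30240 - 8566) - 2855 = -38806 - 2855 = -41661)
√(-312410 + (f + t)) = √(-312410 + (-41661 + 13834)) = √(-312410 - 27827) = √(-340237) = I*√340237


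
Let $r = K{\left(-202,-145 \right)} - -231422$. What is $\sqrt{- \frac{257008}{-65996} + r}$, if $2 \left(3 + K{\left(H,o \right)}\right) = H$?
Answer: $\frac{\sqrt{62969752331066}}{16499} \approx 480.96$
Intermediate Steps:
$K{\left(H,o \right)} = -3 + \frac{H}{2}$
$r = 231318$ ($r = \left(-3 + \frac{1}{2} \left(-202\right)\right) - -231422 = \left(-3 - 101\right) + 231422 = -104 + 231422 = 231318$)
$\sqrt{- \frac{257008}{-65996} + r} = \sqrt{- \frac{257008}{-65996} + 231318} = \sqrt{\left(-257008\right) \left(- \frac{1}{65996}\right) + 231318} = \sqrt{\frac{64252}{16499} + 231318} = \sqrt{\frac{3816579934}{16499}} = \frac{\sqrt{62969752331066}}{16499}$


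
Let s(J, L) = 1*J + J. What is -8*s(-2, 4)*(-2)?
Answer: -64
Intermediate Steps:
s(J, L) = 2*J (s(J, L) = J + J = 2*J)
-8*s(-2, 4)*(-2) = -16*(-2)*(-2) = -8*(-4)*(-2) = 32*(-2) = -64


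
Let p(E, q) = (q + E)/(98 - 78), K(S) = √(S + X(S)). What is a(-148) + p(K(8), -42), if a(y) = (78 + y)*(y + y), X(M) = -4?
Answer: 20718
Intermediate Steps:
K(S) = √(-4 + S) (K(S) = √(S - 4) = √(-4 + S))
p(E, q) = E/20 + q/20 (p(E, q) = (E + q)/20 = (E + q)*(1/20) = E/20 + q/20)
a(y) = 2*y*(78 + y) (a(y) = (78 + y)*(2*y) = 2*y*(78 + y))
a(-148) + p(K(8), -42) = 2*(-148)*(78 - 148) + (√(-4 + 8)/20 + (1/20)*(-42)) = 2*(-148)*(-70) + (√4/20 - 21/10) = 20720 + ((1/20)*2 - 21/10) = 20720 + (⅒ - 21/10) = 20720 - 2 = 20718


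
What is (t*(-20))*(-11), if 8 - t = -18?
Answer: 5720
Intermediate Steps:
t = 26 (t = 8 - 1*(-18) = 8 + 18 = 26)
(t*(-20))*(-11) = (26*(-20))*(-11) = -520*(-11) = 5720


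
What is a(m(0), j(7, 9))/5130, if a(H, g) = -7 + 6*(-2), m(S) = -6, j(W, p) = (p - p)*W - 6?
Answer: -1/270 ≈ -0.0037037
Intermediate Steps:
j(W, p) = -6 (j(W, p) = 0*W - 6 = 0 - 6 = -6)
a(H, g) = -19 (a(H, g) = -7 - 12 = -19)
a(m(0), j(7, 9))/5130 = -19/5130 = -19*1/5130 = -1/270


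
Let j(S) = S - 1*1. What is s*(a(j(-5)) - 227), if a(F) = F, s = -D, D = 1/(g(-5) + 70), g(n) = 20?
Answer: 233/90 ≈ 2.5889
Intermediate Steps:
j(S) = -1 + S (j(S) = S - 1 = -1 + S)
D = 1/90 (D = 1/(20 + 70) = 1/90 ≈ 0.011111)
s = -1/90 (s = -1*1/90 = -1/90 ≈ -0.011111)
s*(a(j(-5)) - 227) = -((-1 - 5) - 227)/90 = -(-6 - 227)/90 = -1/90*(-233) = 233/90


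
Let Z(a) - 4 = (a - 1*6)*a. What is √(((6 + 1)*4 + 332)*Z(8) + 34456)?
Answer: 2*√10414 ≈ 204.10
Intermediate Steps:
Z(a) = 4 + a*(-6 + a) (Z(a) = 4 + (a - 1*6)*a = 4 + (a - 6)*a = 4 + (-6 + a)*a = 4 + a*(-6 + a))
√(((6 + 1)*4 + 332)*Z(8) + 34456) = √(((6 + 1)*4 + 332)*(4 + 8² - 6*8) + 34456) = √((7*4 + 332)*(4 + 64 - 48) + 34456) = √((28 + 332)*20 + 34456) = √(360*20 + 34456) = √(7200 + 34456) = √41656 = 2*√10414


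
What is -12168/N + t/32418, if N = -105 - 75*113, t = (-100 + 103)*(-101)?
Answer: 837313/594330 ≈ 1.4088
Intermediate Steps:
t = -303 (t = 3*(-101) = -303)
N = -8580 (N = -105 - 8475 = -8580)
-12168/N + t/32418 = -12168/(-8580) - 303/32418 = -12168*(-1/8580) - 303*1/32418 = 78/55 - 101/10806 = 837313/594330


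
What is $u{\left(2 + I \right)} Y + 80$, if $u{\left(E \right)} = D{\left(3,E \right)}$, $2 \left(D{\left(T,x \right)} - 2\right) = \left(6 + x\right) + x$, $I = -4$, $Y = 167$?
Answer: $581$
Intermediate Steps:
$D{\left(T,x \right)} = 5 + x$ ($D{\left(T,x \right)} = 2 + \frac{\left(6 + x\right) + x}{2} = 2 + \frac{6 + 2 x}{2} = 2 + \left(3 + x\right) = 5 + x$)
$u{\left(E \right)} = 5 + E$
$u{\left(2 + I \right)} Y + 80 = \left(5 + \left(2 - 4\right)\right) 167 + 80 = \left(5 - 2\right) 167 + 80 = 3 \cdot 167 + 80 = 501 + 80 = 581$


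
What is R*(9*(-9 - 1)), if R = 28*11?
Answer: -27720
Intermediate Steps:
R = 308
R*(9*(-9 - 1)) = 308*(9*(-9 - 1)) = 308*(9*(-10)) = 308*(-90) = -27720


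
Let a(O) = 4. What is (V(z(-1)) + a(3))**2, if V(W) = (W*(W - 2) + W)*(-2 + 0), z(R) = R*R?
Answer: 16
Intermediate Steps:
z(R) = R**2
V(W) = -2*W - 2*W*(-2 + W) (V(W) = (W*(-2 + W) + W)*(-2) = (W + W*(-2 + W))*(-2) = -2*W - 2*W*(-2 + W))
(V(z(-1)) + a(3))**2 = (2*(-1)**2*(1 - 1*(-1)**2) + 4)**2 = (2*1*(1 - 1*1) + 4)**2 = (2*1*(1 - 1) + 4)**2 = (2*1*0 + 4)**2 = (0 + 4)**2 = 4**2 = 16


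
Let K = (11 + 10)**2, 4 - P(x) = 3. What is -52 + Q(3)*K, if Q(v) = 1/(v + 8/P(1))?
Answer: -131/11 ≈ -11.909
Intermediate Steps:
P(x) = 1 (P(x) = 4 - 1*3 = 4 - 3 = 1)
K = 441 (K = 21**2 = 441)
Q(v) = 1/(8 + v) (Q(v) = 1/(v + 8/1) = 1/(v + 8*1) = 1/(v + 8) = 1/(8 + v))
-52 + Q(3)*K = -52 + 441/(8 + 3) = -52 + 441/11 = -131/11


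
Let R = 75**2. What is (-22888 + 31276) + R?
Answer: 14013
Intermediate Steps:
R = 5625
(-22888 + 31276) + R = (-22888 + 31276) + 5625 = 8388 + 5625 = 14013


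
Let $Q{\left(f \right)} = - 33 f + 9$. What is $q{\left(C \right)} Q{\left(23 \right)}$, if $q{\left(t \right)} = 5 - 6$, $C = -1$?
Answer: $750$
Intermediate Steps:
$Q{\left(f \right)} = 9 - 33 f$
$q{\left(t \right)} = -1$ ($q{\left(t \right)} = 5 - 6 = -1$)
$q{\left(C \right)} Q{\left(23 \right)} = - (9 - 759) = \left(-1\right) \left(-750\right) = 750$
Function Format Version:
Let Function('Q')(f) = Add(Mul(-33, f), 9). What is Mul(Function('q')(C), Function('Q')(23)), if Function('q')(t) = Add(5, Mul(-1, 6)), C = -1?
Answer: 750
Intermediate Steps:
Function('Q')(f) = Add(9, Mul(-33, f))
Function('q')(t) = -1 (Function('q')(t) = Add(5, -6) = -1)
Mul(Function('q')(C), Function('Q')(23)) = Mul(-1, Add(9, Mul(-33, 23))) = Mul(-1, Add(9, -759)) = Mul(-1, -750) = 750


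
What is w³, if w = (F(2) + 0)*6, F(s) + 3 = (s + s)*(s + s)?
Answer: 474552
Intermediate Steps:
F(s) = -3 + 4*s² (F(s) = -3 + (s + s)*(s + s) = -3 + (2*s)*(2*s) = -3 + 4*s²)
w = 78 (w = ((-3 + 4*2²) + 0)*6 = ((-3 + 4*4) + 0)*6 = ((-3 + 16) + 0)*6 = (13 + 0)*6 = 13*6 = 78)
w³ = 78³ = 474552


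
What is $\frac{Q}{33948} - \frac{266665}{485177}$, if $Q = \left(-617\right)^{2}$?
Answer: $\frac{25092686219}{2352969828} \approx 10.664$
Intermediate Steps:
$Q = 380689$
$\frac{Q}{33948} - \frac{266665}{485177} = \frac{380689}{33948} - \frac{266665}{485177} = 380689 \cdot \frac{1}{33948} - \frac{38095}{69311} = \frac{380689}{33948} - \frac{38095}{69311} = \frac{25092686219}{2352969828}$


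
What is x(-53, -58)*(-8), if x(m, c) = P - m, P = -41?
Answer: -96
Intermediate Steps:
x(m, c) = -41 - m
x(-53, -58)*(-8) = (-41 - 1*(-53))*(-8) = (-41 + 53)*(-8) = 12*(-8) = -96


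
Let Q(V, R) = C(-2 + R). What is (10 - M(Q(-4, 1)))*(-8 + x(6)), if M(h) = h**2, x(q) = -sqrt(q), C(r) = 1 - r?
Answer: -48 - 6*sqrt(6) ≈ -62.697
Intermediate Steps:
Q(V, R) = 3 - R (Q(V, R) = 1 - (-2 + R) = 1 + (2 - R) = 3 - R)
(10 - M(Q(-4, 1)))*(-8 + x(6)) = (10 - (3 - 1*1)**2)*(-8 - sqrt(6)) = (10 - (3 - 1)**2)*(-8 - sqrt(6)) = (10 - 1*2**2)*(-8 - sqrt(6)) = (10 - 1*4)*(-8 - sqrt(6)) = (10 - 4)*(-8 - sqrt(6)) = 6*(-8 - sqrt(6)) = -48 - 6*sqrt(6)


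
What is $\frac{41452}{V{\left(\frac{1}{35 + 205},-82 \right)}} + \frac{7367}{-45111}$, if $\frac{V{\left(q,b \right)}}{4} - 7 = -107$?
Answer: $- \frac{468221993}{4511100} \approx -103.79$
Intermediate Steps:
$V{\left(q,b \right)} = -400$ ($V{\left(q,b \right)} = 28 + 4 \left(-107\right) = 28 - 428 = -400$)
$\frac{41452}{V{\left(\frac{1}{35 + 205},-82 \right)}} + \frac{7367}{-45111} = \frac{41452}{-400} + \frac{7367}{-45111} = 41452 \left(- \frac{1}{400}\right) + 7367 \left(- \frac{1}{45111}\right) = - \frac{10363}{100} - \frac{7367}{45111} = - \frac{468221993}{4511100}$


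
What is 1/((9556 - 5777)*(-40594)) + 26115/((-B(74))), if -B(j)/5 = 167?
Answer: 801232883731/25618589242 ≈ 31.275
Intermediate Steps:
B(j) = -835 (B(j) = -5*167 = -835)
1/((9556 - 5777)*(-40594)) + 26115/((-B(74))) = 1/((9556 - 5777)*(-40594)) + 26115/((-1*(-835))) = -1/40594/3779 + 26115/835 = (1/3779)*(-1/40594) + 26115*(1/835) = -1/153404726 + 5223/167 = 801232883731/25618589242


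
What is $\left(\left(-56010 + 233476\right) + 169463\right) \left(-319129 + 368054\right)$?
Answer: $16973501325$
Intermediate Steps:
$\left(\left(-56010 + 233476\right) + 169463\right) \left(-319129 + 368054\right) = \left(177466 + 169463\right) 48925 = 346929 \cdot 48925 = 16973501325$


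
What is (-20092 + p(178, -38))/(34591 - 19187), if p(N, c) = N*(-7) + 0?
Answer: -10669/7702 ≈ -1.3852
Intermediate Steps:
p(N, c) = -7*N (p(N, c) = -7*N + 0 = -7*N)
(-20092 + p(178, -38))/(34591 - 19187) = (-20092 - 7*178)/(34591 - 19187) = (-20092 - 1246)/15404 = -21338*1/15404 = -10669/7702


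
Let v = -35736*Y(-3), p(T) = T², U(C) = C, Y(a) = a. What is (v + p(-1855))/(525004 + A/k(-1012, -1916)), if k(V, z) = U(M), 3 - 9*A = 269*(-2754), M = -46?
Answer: 489656154/72203609 ≈ 6.7816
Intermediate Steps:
A = 246943/3 (A = ⅓ - 269*(-2754)/9 = ⅓ - ⅑*(-740826) = ⅓ + 82314 = 246943/3 ≈ 82314.)
k(V, z) = -46
v = 107208 (v = -35736*(-3) = 107208)
(v + p(-1855))/(525004 + A/k(-1012, -1916)) = (107208 + (-1855)²)/(525004 + (246943/3)/(-46)) = (107208 + 3441025)/(525004 + (246943/3)*(-1/46)) = 3548233/(525004 - 246943/138) = 3548233/(72203609/138) = 3548233*(138/72203609) = 489656154/72203609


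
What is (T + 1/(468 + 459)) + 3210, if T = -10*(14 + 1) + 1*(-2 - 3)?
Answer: 2831986/927 ≈ 3055.0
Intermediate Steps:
T = -155 (T = -10*15 + 1*(-5) = -150 - 5 = -155)
(T + 1/(468 + 459)) + 3210 = (-155 + 1/(468 + 459)) + 3210 = (-155 + 1/927) + 3210 = -143684/927 + 3210 = 2831986/927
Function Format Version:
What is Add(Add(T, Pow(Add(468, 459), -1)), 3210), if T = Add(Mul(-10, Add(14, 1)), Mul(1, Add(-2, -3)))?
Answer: Rational(2831986, 927) ≈ 3055.0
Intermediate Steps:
T = -155 (T = Add(Mul(-10, 15), Mul(1, -5)) = Add(-150, -5) = -155)
Add(Add(T, Pow(Add(468, 459), -1)), 3210) = Add(Add(-155, Pow(Add(468, 459), -1)), 3210) = Add(Add(-155, Pow(927, -1)), 3210) = Add(Add(-155, Rational(1, 927)), 3210) = Add(Rational(-143684, 927), 3210) = Rational(2831986, 927)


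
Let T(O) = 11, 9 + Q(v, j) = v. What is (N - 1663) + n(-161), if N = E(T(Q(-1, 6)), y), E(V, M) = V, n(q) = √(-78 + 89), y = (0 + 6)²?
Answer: -1652 + √11 ≈ -1648.7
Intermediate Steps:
Q(v, j) = -9 + v
y = 36 (y = 6² = 36)
n(q) = √11
N = 11
(N - 1663) + n(-161) = (11 - 1663) + √11 = -1652 + √11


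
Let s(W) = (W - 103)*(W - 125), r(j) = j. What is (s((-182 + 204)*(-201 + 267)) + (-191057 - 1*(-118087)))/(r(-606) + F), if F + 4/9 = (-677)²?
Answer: 15454377/4119503 ≈ 3.7515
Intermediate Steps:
F = 4124957/9 (F = -4/9 + (-677)² = -4/9 + 458329 = 4124957/9 ≈ 4.5833e+5)
s(W) = (-125 + W)*(-103 + W) (s(W) = (-103 + W)*(-125 + W) = (-125 + W)*(-103 + W))
(s((-182 + 204)*(-201 + 267)) + (-191057 - 1*(-118087)))/(r(-606) + F) = ((12875 + ((-182 + 204)*(-201 + 267))² - 228*(-182 + 204)*(-201 + 267)) + (-191057 - 1*(-118087)))/(-606 + 4124957/9) = ((12875 + (22*66)² - 5016*66) + (-191057 + 118087))/(4119503/9) = ((12875 + 1452² - 228*1452) - 72970)*(9/4119503) = ((12875 + 2108304 - 331056) - 72970)*(9/4119503) = (1790123 - 72970)*(9/4119503) = 1717153*(9/4119503) = 15454377/4119503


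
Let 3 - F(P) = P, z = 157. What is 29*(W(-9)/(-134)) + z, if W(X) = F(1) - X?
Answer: 20719/134 ≈ 154.62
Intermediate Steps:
F(P) = 3 - P
W(X) = 2 - X (W(X) = (3 - 1*1) - X = (3 - 1) - X = 2 - X)
29*(W(-9)/(-134)) + z = 29*((2 - 1*(-9))/(-134)) + 157 = 29*((2 + 9)*(-1/134)) + 157 = 29*(11*(-1/134)) + 157 = 29*(-11/134) + 157 = -319/134 + 157 = 20719/134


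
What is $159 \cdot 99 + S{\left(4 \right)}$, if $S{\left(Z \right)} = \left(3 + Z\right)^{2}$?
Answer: $15790$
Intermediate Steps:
$159 \cdot 99 + S{\left(4 \right)} = 159 \cdot 99 + \left(3 + 4\right)^{2} = 15741 + 7^{2} = 15741 + 49 = 15790$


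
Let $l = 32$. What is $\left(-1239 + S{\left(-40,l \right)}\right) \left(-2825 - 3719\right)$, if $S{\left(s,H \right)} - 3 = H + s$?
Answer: $8140736$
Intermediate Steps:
$S{\left(s,H \right)} = 3 + H + s$ ($S{\left(s,H \right)} = 3 + \left(H + s\right) = 3 + H + s$)
$\left(-1239 + S{\left(-40,l \right)}\right) \left(-2825 - 3719\right) = \left(-1239 + \left(3 + 32 - 40\right)\right) \left(-2825 - 3719\right) = \left(-1239 - 5\right) \left(-6544\right) = \left(-1244\right) \left(-6544\right) = 8140736$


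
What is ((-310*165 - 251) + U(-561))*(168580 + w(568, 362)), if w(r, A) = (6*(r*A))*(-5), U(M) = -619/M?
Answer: 173009168465800/561 ≈ 3.0839e+11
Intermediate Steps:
w(r, A) = -30*A*r (w(r, A) = (6*(A*r))*(-5) = (6*A*r)*(-5) = -30*A*r)
((-310*165 - 251) + U(-561))*(168580 + w(568, 362)) = ((-310*165 - 251) - 619/(-561))*(168580 - 30*362*568) = ((-51150 - 251) - 619*(-1/561))*(168580 - 6168480) = (-51401 + 619/561)*(-5999900) = -28835342/561*(-5999900) = 173009168465800/561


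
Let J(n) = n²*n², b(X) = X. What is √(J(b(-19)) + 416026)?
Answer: √546347 ≈ 739.15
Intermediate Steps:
J(n) = n⁴
√(J(b(-19)) + 416026) = √((-19)⁴ + 416026) = √(130321 + 416026) = √546347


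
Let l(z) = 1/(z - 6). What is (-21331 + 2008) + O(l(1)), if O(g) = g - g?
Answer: -19323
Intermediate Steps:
l(z) = 1/(-6 + z)
O(g) = 0
(-21331 + 2008) + O(l(1)) = (-21331 + 2008) + 0 = -19323 + 0 = -19323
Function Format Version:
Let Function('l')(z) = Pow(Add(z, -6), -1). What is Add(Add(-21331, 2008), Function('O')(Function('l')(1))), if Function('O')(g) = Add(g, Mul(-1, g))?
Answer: -19323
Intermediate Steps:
Function('l')(z) = Pow(Add(-6, z), -1)
Function('O')(g) = 0
Add(Add(-21331, 2008), Function('O')(Function('l')(1))) = Add(Add(-21331, 2008), 0) = Add(-19323, 0) = -19323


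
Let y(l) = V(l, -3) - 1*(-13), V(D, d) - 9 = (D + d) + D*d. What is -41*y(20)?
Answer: 861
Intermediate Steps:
V(D, d) = 9 + D + d + D*d (V(D, d) = 9 + ((D + d) + D*d) = 9 + (D + d + D*d) = 9 + D + d + D*d)
y(l) = 19 - 2*l (y(l) = (9 + l - 3 + l*(-3)) - 1*(-13) = (9 + l - 3 - 3*l) + 13 = (6 - 2*l) + 13 = 19 - 2*l)
-41*y(20) = -41*(19 - 2*20) = -41*(19 - 40) = -41*(-21) = 861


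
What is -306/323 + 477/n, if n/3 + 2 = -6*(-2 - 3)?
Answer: 2517/532 ≈ 4.7312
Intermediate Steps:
n = 84 (n = -6 + 3*(-6*(-2 - 3)) = -6 + 3*(-6*(-5)) = -6 + 3*30 = -6 + 90 = 84)
-306/323 + 477/n = -306/323 + 477/84 = -306*1/323 + 477*(1/84) = -18/19 + 159/28 = 2517/532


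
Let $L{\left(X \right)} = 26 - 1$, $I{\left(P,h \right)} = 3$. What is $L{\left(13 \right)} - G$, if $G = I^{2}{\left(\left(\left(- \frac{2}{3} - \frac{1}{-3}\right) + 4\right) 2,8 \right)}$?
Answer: $16$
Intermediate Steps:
$L{\left(X \right)} = 25$
$G = 9$ ($G = 3^{2} = 9$)
$L{\left(13 \right)} - G = 25 - 9 = 16$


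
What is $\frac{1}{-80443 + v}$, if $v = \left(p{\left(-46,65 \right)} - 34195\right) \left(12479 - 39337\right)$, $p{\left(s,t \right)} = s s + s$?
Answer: $\frac{1}{862732807} \approx 1.1591 \cdot 10^{-9}$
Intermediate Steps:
$p{\left(s,t \right)} = s + s^{2}$ ($p{\left(s,t \right)} = s^{2} + s = s + s^{2}$)
$v = 862813250$ ($v = \left(- 46 \left(1 - 46\right) - 34195\right) \left(12479 - 39337\right) = \left(\left(-46\right) \left(-45\right) - 34195\right) \left(-26858\right) = \left(2070 - 34195\right) \left(-26858\right) = \left(-32125\right) \left(-26858\right) = 862813250$)
$\frac{1}{-80443 + v} = \frac{1}{-80443 + 862813250} = \frac{1}{862732807}$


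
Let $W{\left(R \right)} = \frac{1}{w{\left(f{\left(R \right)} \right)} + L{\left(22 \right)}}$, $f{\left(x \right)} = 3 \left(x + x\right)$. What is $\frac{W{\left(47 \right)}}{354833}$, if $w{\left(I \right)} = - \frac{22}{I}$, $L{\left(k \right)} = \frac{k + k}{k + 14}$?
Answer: $\frac{423}{171739172} \approx 2.463 \cdot 10^{-6}$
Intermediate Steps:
$f{\left(x \right)} = 6 x$ ($f{\left(x \right)} = 3 \cdot 2 x = 6 x$)
$L{\left(k \right)} = \frac{2 k}{14 + k}$
$W{\left(R \right)} = \frac{1}{\frac{11}{9} - \frac{11}{3 R}}$ ($W{\left(R \right)} = \frac{1}{- \frac{22}{6 R} + 2 \cdot 22 \frac{1}{14 + 22}} = \frac{1}{- 22 \frac{1}{6 R} + 2 \cdot 22 \cdot \frac{1}{36}} = \frac{1}{- \frac{11}{3 R} + 2 \cdot 22 \cdot \frac{1}{36}} = \frac{1}{- \frac{11}{3 R} + \frac{11}{9}} = \frac{1}{\frac{11}{9} - \frac{11}{3 R}}$)
$\frac{W{\left(47 \right)}}{354833} = \frac{\frac{9}{11} \cdot 47 \frac{1}{-3 + 47}}{354833} = \frac{9}{11} \cdot 47 \cdot \frac{1}{44} \cdot \frac{1}{354833} = \frac{423}{484} \cdot \frac{1}{354833} = \frac{423}{171739172}$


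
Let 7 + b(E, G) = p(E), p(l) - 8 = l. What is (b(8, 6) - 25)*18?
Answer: -288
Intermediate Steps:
p(l) = 8 + l
b(E, G) = 1 + E (b(E, G) = -7 + (8 + E) = 1 + E)
(b(8, 6) - 25)*18 = ((1 + 8) - 25)*18 = (9 - 25)*18 = -16*18 = -288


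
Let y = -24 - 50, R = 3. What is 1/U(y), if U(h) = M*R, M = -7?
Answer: -1/21 ≈ -0.047619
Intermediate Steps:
y = -74
U(h) = -21 (U(h) = -7*3 = -21)
1/U(y) = 1/(-21) = -1/21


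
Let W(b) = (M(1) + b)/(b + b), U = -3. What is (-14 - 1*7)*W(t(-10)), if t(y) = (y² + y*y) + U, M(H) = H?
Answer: -2079/197 ≈ -10.553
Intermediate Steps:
t(y) = -3 + 2*y² (t(y) = (y² + y*y) - 3 = (y² + y²) - 3 = 2*y² - 3 = -3 + 2*y²)
W(b) = (1 + b)/(2*b) (W(b) = (1 + b)/(b + b) = (1 + b)/((2*b)) = (1 + b)*(1/(2*b)) = (1 + b)/(2*b))
(-14 - 1*7)*W(t(-10)) = (-14 - 1*7)*((1 + (-3 + 2*(-10)²))/(2*(-3 + 2*(-10)²))) = (-14 - 7)*((1 + (-3 + 2*100))/(2*(-3 + 2*100))) = -21*(1 + (-3 + 200))/(2*(-3 + 200)) = -21*(1 + 197)/(2*197) = -21*198/(2*197) = -21*99/197 = -2079/197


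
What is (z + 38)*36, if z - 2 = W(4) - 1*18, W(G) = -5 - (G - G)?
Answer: 612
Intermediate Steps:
W(G) = -5 (W(G) = -5 - 1*0 = -5 + 0 = -5)
z = -21 (z = 2 + (-5 - 1*18) = 2 + (-5 - 18) = 2 - 23 = -21)
(z + 38)*36 = (-21 + 38)*36 = 17*36 = 612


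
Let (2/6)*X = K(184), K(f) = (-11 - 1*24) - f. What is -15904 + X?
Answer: -16561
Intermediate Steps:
K(f) = -35 - f (K(f) = (-11 - 24) - f = -35 - f)
X = -657 (X = 3*(-35 - 1*184) = 3*(-35 - 184) = 3*(-219) = -657)
-15904 + X = -15904 - 657 = -16561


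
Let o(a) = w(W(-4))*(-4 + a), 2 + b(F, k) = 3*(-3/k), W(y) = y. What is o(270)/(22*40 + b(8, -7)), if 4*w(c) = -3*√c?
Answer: -2793*I/6155 ≈ -0.45378*I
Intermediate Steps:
w(c) = -3*√c/4 (w(c) = (-3*√c)/4 = -3*√c/4)
b(F, k) = -2 - 9/k (b(F, k) = -2 + 3*(-3/k) = -2 - 9/k)
o(a) = -3*I*(-4 + a)/2 (o(a) = (-3*I/2)*(-4 + a) = -3*I*(-4 + a)/2)
o(270)/(22*40 + b(8, -7)) = (3*I*(4 - 1*270)/2)/(22*40 + (-2 - 9/(-7))) = (3*I*(4 - 270)/2)/(880 + (-2 - 9*(-⅐))) = ((3/2)*I*(-266))/(880 + (-2 + 9/7)) = (-399*I)/(880 - 5/7) = (-399*I)/(6155/7) = -399*I*(7/6155) = -2793*I/6155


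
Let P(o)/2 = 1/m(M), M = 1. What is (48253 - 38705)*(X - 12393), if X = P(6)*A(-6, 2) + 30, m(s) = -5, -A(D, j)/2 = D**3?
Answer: -598459092/5 ≈ -1.1969e+8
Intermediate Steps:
A(D, j) = -2*D**3
P(o) = -2/5 (P(o) = 2/(-5) = 2*(-1/5) = -2/5)
X = -714/5 (X = -(-4)*(-6)**3/5 + 30 = -(-4)*(-216)/5 + 30 = -2/5*432 + 30 = -864/5 + 30 = -714/5 ≈ -142.80)
(48253 - 38705)*(X - 12393) = (48253 - 38705)*(-714/5 - 12393) = 9548*(-62679/5) = -598459092/5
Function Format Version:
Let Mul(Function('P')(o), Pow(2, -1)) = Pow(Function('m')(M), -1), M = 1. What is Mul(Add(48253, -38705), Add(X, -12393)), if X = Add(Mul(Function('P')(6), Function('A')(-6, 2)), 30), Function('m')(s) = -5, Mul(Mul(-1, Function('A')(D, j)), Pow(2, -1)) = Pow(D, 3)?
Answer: Rational(-598459092, 5) ≈ -1.1969e+8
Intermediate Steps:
Function('A')(D, j) = Mul(-2, Pow(D, 3))
Function('P')(o) = Rational(-2, 5) (Function('P')(o) = Mul(2, Pow(-5, -1)) = Mul(2, Rational(-1, 5)) = Rational(-2, 5))
X = Rational(-714, 5) (X = Add(Mul(Rational(-2, 5), Mul(-2, Pow(-6, 3))), 30) = Add(Mul(Rational(-2, 5), Mul(-2, -216)), 30) = Add(Mul(Rational(-2, 5), 432), 30) = Add(Rational(-864, 5), 30) = Rational(-714, 5) ≈ -142.80)
Mul(Add(48253, -38705), Add(X, -12393)) = Mul(Add(48253, -38705), Add(Rational(-714, 5), -12393)) = Mul(9548, Rational(-62679, 5)) = Rational(-598459092, 5)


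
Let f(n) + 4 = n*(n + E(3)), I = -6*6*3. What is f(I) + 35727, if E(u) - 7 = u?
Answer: 46307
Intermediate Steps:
E(u) = 7 + u
I = -108 (I = -36*3 = -108)
f(n) = -4 + n*(10 + n) (f(n) = -4 + n*(n + (7 + 3)) = -4 + n*(n + 10) = -4 + n*(10 + n))
f(I) + 35727 = (-4 + (-108)**2 + 10*(-108)) + 35727 = (-4 + 11664 - 1080) + 35727 = 10580 + 35727 = 46307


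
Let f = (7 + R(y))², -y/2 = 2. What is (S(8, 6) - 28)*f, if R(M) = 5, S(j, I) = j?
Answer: -2880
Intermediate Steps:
y = -4 (y = -2*2 = -4)
f = 144 (f = (7 + 5)² = 12² = 144)
(S(8, 6) - 28)*f = (8 - 28)*144 = -20*144 = -2880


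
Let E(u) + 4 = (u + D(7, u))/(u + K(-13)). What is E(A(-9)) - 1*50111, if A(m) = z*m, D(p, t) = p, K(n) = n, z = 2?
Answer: -1553554/31 ≈ -50115.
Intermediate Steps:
A(m) = 2*m
E(u) = -4 + (7 + u)/(-13 + u) (E(u) = -4 + (u + 7)/(u - 13) = -4 + (7 + u)/(-13 + u))
E(A(-9)) - 1*50111 = (59 - 6*(-9))/(-13 + 2*(-9)) - 1*50111 = (59 - 3*(-18))/(-13 - 18) - 50111 = (59 + 54)/(-31) - 50111 = -1/31*113 - 50111 = -113/31 - 50111 = -1553554/31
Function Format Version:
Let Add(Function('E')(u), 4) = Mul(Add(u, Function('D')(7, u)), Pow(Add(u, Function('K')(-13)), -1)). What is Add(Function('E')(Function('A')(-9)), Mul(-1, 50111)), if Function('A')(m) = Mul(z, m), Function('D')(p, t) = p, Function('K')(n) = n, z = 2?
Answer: Rational(-1553554, 31) ≈ -50115.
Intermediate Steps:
Function('A')(m) = Mul(2, m)
Function('E')(u) = Add(-4, Mul(Pow(Add(-13, u), -1), Add(7, u))) (Function('E')(u) = Add(-4, Mul(Add(u, 7), Pow(Add(u, -13), -1))) = Add(-4, Mul(Add(7, u), Pow(Add(-13, u), -1))) = Add(-4, Mul(Pow(Add(-13, u), -1), Add(7, u))))
Add(Function('E')(Function('A')(-9)), Mul(-1, 50111)) = Add(Mul(Pow(Add(-13, Mul(2, -9)), -1), Add(59, Mul(-3, Mul(2, -9)))), Mul(-1, 50111)) = Add(Mul(Pow(Add(-13, -18), -1), Add(59, Mul(-3, -18))), -50111) = Add(Mul(Pow(-31, -1), Add(59, 54)), -50111) = Add(Mul(Rational(-1, 31), 113), -50111) = Add(Rational(-113, 31), -50111) = Rational(-1553554, 31)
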